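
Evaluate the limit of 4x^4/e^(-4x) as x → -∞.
This is an ∞/∞ indeterminate form as x → -∞.
Compare growth rates of the dominant terms (exponentials ≫ polynomials ≫ logarithms), or apply L'Hôpital's rule; the quotient → 0.
Limit = 0.

Final answer: 0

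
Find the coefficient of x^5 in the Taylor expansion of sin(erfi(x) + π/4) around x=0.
Expand to order 5: sin(erfi(x) + π/4) = x^5·(-2·√(2)/(3·π^(3/2)) + 2·√(2)/(15·π^(5/2)) + √(2)/(10·√(π))) + x^4·(-2·√(2)/(3·π) + √(2)/(3·π^2)) + x^3·(-2·√(2)/(3·π^(3/2)) + √(2)/(3·√(π))) - √(2)·x^2/π + √(2)·x/√(π) + √(2)/2 + O(x^6).
The coefficient of x^5 is -2·√(2)/(3·π^(3/2)) + 2·√(2)/(15·π^(5/2)) + √(2)/(10·√(π)).

Final answer: -2·√(2)/(3·π^(3/2)) + 2·√(2)/(15·π^(5/2)) + √(2)/(10·√(π))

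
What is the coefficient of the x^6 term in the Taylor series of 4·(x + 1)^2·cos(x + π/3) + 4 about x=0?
Expand to order 6: 4·(x + 1)^2·cos(x + π/3) + 4 = x^6·(29/360 - √(3)/30) + x^5·(1/6 + 19·√(3)/60) + x^4·(-11/12 + 2·√(3)/3) + x^3·(-5·√(3)/3 - 2) + x^2·(1 - 4·√(3)) + x·(4 - 2·√(3)) + 6 + O(x^7).
The coefficient of x^6 is 29/360 - √(3)/30.

Final answer: 29/360 - √(3)/30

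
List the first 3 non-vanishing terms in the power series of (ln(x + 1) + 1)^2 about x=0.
-x^3/3 + 2·x + 1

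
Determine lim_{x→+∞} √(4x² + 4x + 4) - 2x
As x → +∞: multiply by the conjugate to get (4x+4)/(√(4x²+4x+4)+2x); the denominator ~ 4x, so the limit is 4/4 = 1.
Limit = 1.

Final answer: 1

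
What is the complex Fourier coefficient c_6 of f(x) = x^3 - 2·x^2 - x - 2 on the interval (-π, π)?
Compute the real Fourier coefficients first: a_6 = -2/9, b_6 = 7/18 - π^2/3.
Then c_6 = (a_6 − i·b_6)/2 = -1/9 - 7·i/36 + i·π^2/6.

Final answer: -1/9 - 7·i/36 + i·π^2/6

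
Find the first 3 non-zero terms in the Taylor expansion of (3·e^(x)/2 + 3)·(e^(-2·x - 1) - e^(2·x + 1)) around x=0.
x^2·(-51·e/4 + 27·e^(-1)/4) + x·(-21·e/2 - 15·e^(-1)/2) - 9·e/2 + 9·e^(-1)/2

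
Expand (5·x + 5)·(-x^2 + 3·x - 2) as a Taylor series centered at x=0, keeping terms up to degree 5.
-5·x^3 + 10·x^2 + 5·x - 10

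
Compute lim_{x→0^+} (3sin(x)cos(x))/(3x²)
Both numerator and denominator → 0 as x → 0^+; this is a 0/0 indeterminate form.
Expand each to leading order near x = 0: numerator ~ 3·x, denominator ~ 3·x^2.
The limit of the ratio is ∞.

Final answer: ∞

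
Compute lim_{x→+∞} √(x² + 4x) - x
This is an ∞ − ∞ indeterminate form.
Multiply and divide by the conjugate √(x²+4x) + x; the x² terms cancel, leaving (4x)/(√(x²+4x)+x) → 4/2 = 2.
Limit = 2.

Final answer: 2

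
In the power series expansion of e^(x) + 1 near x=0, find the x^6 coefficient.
Expand to order 6: e^(x) + 1 = x^6/720 + x^5/120 + x^4/24 + x^3/6 + x^2/2 + x + 2 + O(x^7).
The coefficient of x^6 is 1/720.

Final answer: 1/720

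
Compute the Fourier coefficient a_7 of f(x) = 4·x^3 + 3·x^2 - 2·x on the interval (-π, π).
a_7 = (1/π) ∫_{-π}^{π} f(x)·cos(7x) dx.
Evaluate the integral (use parity and integration by parts as needed): a_7 = -12/49.

Final answer: -12/49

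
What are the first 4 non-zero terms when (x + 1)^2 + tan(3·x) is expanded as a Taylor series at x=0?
9·x^3 + x^2 + 5·x + 1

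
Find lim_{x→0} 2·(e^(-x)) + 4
Direct substitution at x = 0 gives 6.

Final answer: 6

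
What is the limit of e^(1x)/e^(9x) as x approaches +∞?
This is an ∞/∞ indeterminate form as x → +∞.
Rewrite e^(1x)/e^(9x) = e^((1−9)x) = e^(-8x); the exponent coefficient is -8 < 0 so e^(-8x) → 0.
Limit = 0.

Final answer: 0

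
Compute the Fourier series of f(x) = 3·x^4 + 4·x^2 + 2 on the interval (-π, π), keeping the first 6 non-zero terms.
(128 - 24·π^2)·cos(x) + (-5 + 6·π^2)·cos(2·x) - 8·π^2·cos(3·x)/3 + (7/16 + 3·π^2/2)·cos(4·x) + (-24·π^2/25 - 256/625)·cos(5·x) + 2 + 4·π^2/3 + 3·π^4/5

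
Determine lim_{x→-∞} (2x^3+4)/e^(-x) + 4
The quotient is an ∞/∞ indeterminate form as x → -∞.
Compare growth rates of the dominant terms (exponentials ≫ polynomials ≫ logarithms), or apply L'Hôpital's rule; the quotient → 0.
Adding the constant: 0 + 4 = 4. Limit = 4.

Final answer: 4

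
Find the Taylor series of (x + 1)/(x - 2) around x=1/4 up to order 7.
-5/7 - 48·(x - 1/4)/49 - 192·(x - 1/4)^2/343 - 768·(x - 1/4)^3/2401 - 3072·(x - 1/4)^4/16807 - 12288·(x - 1/4)^5/117649 - 49152·(x - 1/4)^6/823543 - 196608·(x - 1/4)^7/5764801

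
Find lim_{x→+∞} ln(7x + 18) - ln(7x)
This is an ∞ − ∞ indeterminate form.
Combine the logarithms: ln(7x+18) − ln(7x) = ln((7x+18)/(7x)) = ln(1 + 18/(7x)) → ln(1) = 0.
Limit = 0.

Final answer: 0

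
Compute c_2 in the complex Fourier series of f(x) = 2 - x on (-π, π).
Compute the real Fourier coefficients first: a_2 = 0, b_2 = 1.
Then c_2 = (a_2 − i·b_2)/2 = -i/2.

Final answer: -i/2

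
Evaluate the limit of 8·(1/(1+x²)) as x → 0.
Direct substitution at x = 0 gives 8.

Final answer: 8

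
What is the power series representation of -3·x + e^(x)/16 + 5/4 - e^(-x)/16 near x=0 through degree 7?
x^7/40320 + x^5/960 + x^3/48 - 23·x/8 + 5/4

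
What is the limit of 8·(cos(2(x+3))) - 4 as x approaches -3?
Direct substitution at x = -3 gives 4.

Final answer: 4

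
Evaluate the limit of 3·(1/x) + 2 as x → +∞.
Evaluate the dominant behaviour as x → +∞; each term tends to a finite value or vanishes.
Limit = 2.

Final answer: 2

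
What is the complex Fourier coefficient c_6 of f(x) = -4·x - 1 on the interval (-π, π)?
Compute the real Fourier coefficients first: a_6 = 0, b_6 = 4/3.
Then c_6 = (a_6 − i·b_6)/2 = -2·i/3.

Final answer: -2·i/3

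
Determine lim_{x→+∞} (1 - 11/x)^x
As x → +∞: this is the defining limit (1 - 11/x)^x → e^(-11).
Limit = e^(-11).

Final answer: e^(-11)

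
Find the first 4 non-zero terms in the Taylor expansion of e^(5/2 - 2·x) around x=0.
-4·x^3·e^(5/2)/3 + 2·x^2·e^(5/2) - 2·x·e^(5/2) + e^(5/2)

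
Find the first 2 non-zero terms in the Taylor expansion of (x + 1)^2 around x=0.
2·x + 1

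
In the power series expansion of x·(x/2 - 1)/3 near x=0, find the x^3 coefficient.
Expand to order 3: x·(x/2 - 1)/3 = x^2/6 - x/3 + O(x^4).
The coefficient of x^3 is 0.

Final answer: 0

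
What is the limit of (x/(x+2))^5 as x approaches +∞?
As x → +∞: x/(x+2) = 1/(1 + 2/x) → 1, and the 5th power of a limit-1 base also → 1.
Limit = 1.

Final answer: 1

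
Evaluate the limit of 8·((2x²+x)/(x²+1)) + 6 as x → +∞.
Evaluate the dominant behaviour as x → +∞; each term tends to a finite value or vanishes.
Limit = 22.

Final answer: 22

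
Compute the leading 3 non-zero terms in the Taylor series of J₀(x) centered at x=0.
x^4/64 - x^2/4 + 1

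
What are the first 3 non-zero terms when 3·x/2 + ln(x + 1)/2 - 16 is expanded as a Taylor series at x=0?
-x^2/4 + 2·x - 16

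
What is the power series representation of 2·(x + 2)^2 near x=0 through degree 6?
2·x^2 + 8·x + 8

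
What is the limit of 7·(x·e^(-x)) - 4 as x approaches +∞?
Evaluate the dominant behaviour as x → +∞; each term tends to a finite value or vanishes.
Limit = -4.

Final answer: -4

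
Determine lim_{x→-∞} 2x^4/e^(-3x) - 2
The quotient is an ∞/∞ indeterminate form as x → -∞.
Compare growth rates of the dominant terms (exponentials ≫ polynomials ≫ logarithms), or apply L'Hôpital's rule; the quotient → 0.
Adding the constant: 0 - 2 = -2. Limit = -2.

Final answer: -2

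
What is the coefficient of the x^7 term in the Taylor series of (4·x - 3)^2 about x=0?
Expand to order 7: (4·x - 3)^2 = 16·x^2 - 24·x + 9 + O(x^8).
The coefficient of x^7 is 0.

Final answer: 0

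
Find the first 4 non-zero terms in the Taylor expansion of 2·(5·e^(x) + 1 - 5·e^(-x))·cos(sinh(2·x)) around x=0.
-110·x^3/3 - 4·x^2 + 20·x + 2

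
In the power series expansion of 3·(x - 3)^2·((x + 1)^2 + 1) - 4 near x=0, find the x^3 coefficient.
Expand to order 3: 3·(x - 3)^2·((x + 1)^2 + 1) - 4 = -12·x^3 - 3·x^2 + 18·x + 50 + O(x^4).
The coefficient of x^3 is -12.

Final answer: -12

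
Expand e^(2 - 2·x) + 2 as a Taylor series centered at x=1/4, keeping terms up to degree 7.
2 + e^(3/2) - 2·e^(3/2)·(x - 1/4) + 2·e^(3/2)·(x - 1/4)^2 - 4·e^(3/2)·(x - 1/4)^3/3 + 2·e^(3/2)·(x - 1/4)^4/3 - 4·e^(3/2)·(x - 1/4)^5/15 + 4·e^(3/2)·(x - 1/4)^6/45 - 8·e^(3/2)·(x - 1/4)^7/315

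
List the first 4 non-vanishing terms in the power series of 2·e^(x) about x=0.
x^3/3 + x^2 + 2·x + 2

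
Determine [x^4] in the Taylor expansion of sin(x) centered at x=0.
Expand to order 4: sin(x) = -x^3/6 + x + O(x^5).
The coefficient of x^4 is 0.

Final answer: 0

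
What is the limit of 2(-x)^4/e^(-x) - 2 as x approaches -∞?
The quotient is an ∞/∞ indeterminate form as x → -∞.
Compare growth rates of the dominant terms (exponentials ≫ polynomials ≫ logarithms), or apply L'Hôpital's rule; the quotient → 0.
Adding the constant: 0 - 2 = -2. Limit = -2.

Final answer: -2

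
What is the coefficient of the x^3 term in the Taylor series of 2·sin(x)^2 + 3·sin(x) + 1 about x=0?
Expand to order 3: 2·sin(x)^2 + 3·sin(x) + 1 = -x^3/2 + 2·x^2 + 3·x + 1 + O(x^4).
The coefficient of x^3 is -1/2.

Final answer: -1/2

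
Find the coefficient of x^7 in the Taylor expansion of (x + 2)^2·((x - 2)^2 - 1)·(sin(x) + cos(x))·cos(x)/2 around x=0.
-58/63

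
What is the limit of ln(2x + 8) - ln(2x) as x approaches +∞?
This is an ∞ − ∞ indeterminate form.
Combine the logarithms: ln(2x+8) − ln(2x) = ln((2x+8)/(2x)) = ln(1 + 8/(2x)) → ln(1) = 0.
Limit = 0.

Final answer: 0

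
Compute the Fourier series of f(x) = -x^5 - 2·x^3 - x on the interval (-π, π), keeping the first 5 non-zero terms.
(-218 - 2·π^4 + 36·π^2)·sin(x) + (-3·π^2 + 11/2 + π^4)·sin(2·x) + (-2·π^4/3 - 62/81 + 4·π^2/27)·sin(3·x) + (23/64 + 3·π^2/8 + π^4/2)·sin(4·x) + (-2·π^4/5 - 12·π^2/25 - 178/625)·sin(5·x)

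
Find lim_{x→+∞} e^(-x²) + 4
Evaluate the dominant behaviour as x → +∞; each term tends to a finite value or vanishes.
Limit = 4.

Final answer: 4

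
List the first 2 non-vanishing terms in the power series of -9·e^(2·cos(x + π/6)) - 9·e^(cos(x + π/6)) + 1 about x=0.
x·(9·e^(√(3)/2)/2 + 9·e^(√(3))) - 9·e^(√(3)) - 9·e^(√(3)/2) + 1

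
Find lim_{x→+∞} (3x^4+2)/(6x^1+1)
This is an ∞/∞ indeterminate form as x → +∞.
Divide numerator and denominator by x^4 and let the lower-order terms vanish; the numerator's degree 4 exceeds the denominator's degree 1, so the quotient diverges.
Limit = ∞.

Final answer: ∞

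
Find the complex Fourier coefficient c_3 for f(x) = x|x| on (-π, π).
Compute the real Fourier coefficients first: a_3 = 0, b_3 = (-8 + 18·π^2)/(27·π).
Then c_3 = (a_3 − i·b_3)/2 = -i·π/3 + 4·i/(27·π).

Final answer: -i·π/3 + 4·i/(27·π)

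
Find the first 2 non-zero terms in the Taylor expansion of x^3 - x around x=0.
x^3 - x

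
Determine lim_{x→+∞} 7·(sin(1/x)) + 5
Evaluate the dominant behaviour as x → +∞; each term tends to a finite value or vanishes.
Limit = 5.

Final answer: 5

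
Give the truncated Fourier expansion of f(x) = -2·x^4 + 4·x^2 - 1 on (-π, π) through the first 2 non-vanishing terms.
(-112 + 16·π^2)·cos(x) - 2·π^4/5 - 1 + 4·π^2/3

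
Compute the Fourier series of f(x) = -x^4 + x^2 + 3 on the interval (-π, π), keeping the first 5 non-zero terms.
(-52 + 8·π^2)·cos(x) + (4 - 2·π^2)·cos(2·x) + (-28/27 + 8·π^2/9)·cos(3·x) + (7/16 - π^2/2)·cos(4·x) - π^4/5 + 3 + π^2/3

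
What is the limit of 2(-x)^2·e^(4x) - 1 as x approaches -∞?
The product is a 0·∞ indeterminate form at x → -∞.
Rewrite the product as 2(-x)^2 / e^(-4x) (an ∞/∞ form) and apply L'Hôpital, or use the standard hierarchy e^(4|x|) ≫ |(-x)^2| as x → -∞.
The indeterminate product → 0, so the limit = -1.

Final answer: -1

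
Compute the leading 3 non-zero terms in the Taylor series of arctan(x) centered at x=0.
x^5/5 - x^3/3 + x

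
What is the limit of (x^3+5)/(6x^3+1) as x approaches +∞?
This is an ∞/∞ indeterminate form as x → +∞.
Divide numerator and denominator by x^3 and let the lower-order terms vanish; the leading terms give 1/6.
Limit = 1/6.

Final answer: 1/6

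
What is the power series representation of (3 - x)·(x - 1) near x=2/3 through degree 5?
-7/9 + 8·(x - 2/3)/3 - (x - 2/3)^2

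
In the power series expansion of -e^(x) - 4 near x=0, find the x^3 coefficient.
Expand to order 3: -e^(x) - 4 = -x^3/6 - x^2/2 - x - 5 + O(x^4).
The coefficient of x^3 is -1/6.

Final answer: -1/6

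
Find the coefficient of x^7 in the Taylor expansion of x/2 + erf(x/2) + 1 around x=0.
Expand to order 7: x/2 + erf(x/2) + 1 = -x^7/(2688·√(π)) + x^5/(160·√(π)) - x^3/(12·√(π)) + x·(1/2 + 1/√(π)) + 1 + O(x^8).
The coefficient of x^7 is -1/(2688·√(π)).

Final answer: -1/(2688·√(π))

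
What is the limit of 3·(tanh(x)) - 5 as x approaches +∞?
Evaluate the dominant behaviour as x → +∞; each term tends to a finite value or vanishes.
Limit = -2.

Final answer: -2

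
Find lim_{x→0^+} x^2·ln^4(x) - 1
The product is a 0·∞ indeterminate form at x → 0⁺.
Rewrite the product as ln^4(x) / x^(-2) and apply L'Hôpital, or use the standard hierarchy x^(-2) ≫ |ln x|^4 as x → 0⁺.
The indeterminate product → 0, so the limit = -1.

Final answer: -1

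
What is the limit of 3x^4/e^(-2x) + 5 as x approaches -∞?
The quotient is an ∞/∞ indeterminate form as x → -∞.
Compare growth rates of the dominant terms (exponentials ≫ polynomials ≫ logarithms), or apply L'Hôpital's rule; the quotient → 0.
Adding the constant: 0 + 5 = 5. Limit = 5.

Final answer: 5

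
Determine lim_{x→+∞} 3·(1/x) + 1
Evaluate the dominant behaviour as x → +∞; each term tends to a finite value or vanishes.
Limit = 1.

Final answer: 1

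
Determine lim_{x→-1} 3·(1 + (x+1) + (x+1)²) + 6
Direct substitution at x = -1 gives 9.

Final answer: 9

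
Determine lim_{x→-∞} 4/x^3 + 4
Evaluate the dominant behaviour as x → -∞; each term tends to a finite value or vanishes.
Limit = 4.

Final answer: 4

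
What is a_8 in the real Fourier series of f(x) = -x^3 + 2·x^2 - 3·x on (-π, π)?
a_8 = (1/π) ∫_{-π}^{π} f(x)·cos(8x) dx.
Evaluate the integral (use parity and integration by parts as needed): a_8 = 1/8.

Final answer: 1/8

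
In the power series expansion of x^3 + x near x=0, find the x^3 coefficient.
Expand to order 3: x^3 + x = x^3 + x + O(x^4).
The coefficient of x^3 is 1.

Final answer: 1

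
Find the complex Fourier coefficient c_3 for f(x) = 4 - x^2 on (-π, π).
Compute the real Fourier coefficients first: a_3 = 4/9, b_3 = 0.
Then c_3 = (a_3 − i·b_3)/2 = 2/9.

Final answer: 2/9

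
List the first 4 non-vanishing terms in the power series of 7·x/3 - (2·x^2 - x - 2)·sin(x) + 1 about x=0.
-7·x^3/3 + x^2 + 13·x/3 + 1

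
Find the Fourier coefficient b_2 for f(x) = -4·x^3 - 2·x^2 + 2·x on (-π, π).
b_2 = (1/π) ∫_{-π}^{π} f(x)·sin(2x) dx.
Evaluate the integral (use parity and integration by parts as needed): b_2 = -8 + 4·π^2.

Final answer: -8 + 4·π^2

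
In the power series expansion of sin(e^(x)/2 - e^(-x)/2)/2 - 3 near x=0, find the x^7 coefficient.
-1/180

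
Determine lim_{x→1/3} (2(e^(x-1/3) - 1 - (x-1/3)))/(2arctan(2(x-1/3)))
Both numerator and denominator → 0 as x → 1/3; this is a 0/0 indeterminate form.
Expand each to leading order near x = 1/3: numerator ~ (x - 1/3)^2, denominator ~ 4·(x - 1/3).
The limit of the ratio is 0.

Final answer: 0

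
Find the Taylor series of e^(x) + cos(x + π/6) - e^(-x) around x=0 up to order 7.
x^7/2016 - √(3)·x^6/1440 + x^5/80 + √(3)·x^4/48 + 5·x^3/12 - √(3)·x^2/4 + 3·x/2 + √(3)/2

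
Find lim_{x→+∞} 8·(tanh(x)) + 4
Evaluate the dominant behaviour as x → +∞; each term tends to a finite value or vanishes.
Limit = 12.

Final answer: 12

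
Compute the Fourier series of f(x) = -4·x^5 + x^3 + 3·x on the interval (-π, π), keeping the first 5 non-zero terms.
(-966 - 8·π^4 + 162·π^2)·sin(x) + (-21·π^2 + 57/2 + 4·π^4)·sin(2·x) + (-8·π^4/3 - 194/81 + 178·π^2/27)·sin(3·x) + (-3·π^2 - 3/8 + 2·π^4)·sin(4·x) + (-8·π^4/5 + 498/625 + 42·π^2/25)·sin(5·x)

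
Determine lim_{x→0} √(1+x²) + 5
Direct substitution at x = 0 gives 6.

Final answer: 6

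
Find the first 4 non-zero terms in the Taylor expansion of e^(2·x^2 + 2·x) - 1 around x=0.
20·x^4/3 + 16·x^3/3 + 4·x^2 + 2·x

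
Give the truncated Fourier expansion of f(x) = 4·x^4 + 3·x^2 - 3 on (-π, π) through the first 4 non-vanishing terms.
(180 - 32·π^2)·cos(x) + (-9 + 8·π^2)·cos(2·x) + (28/27 - 32·π^2/9)·cos(3·x) - 3 + π^2 + 4·π^4/5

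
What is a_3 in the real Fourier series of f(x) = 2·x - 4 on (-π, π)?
a_3 = (1/π) ∫_{-π}^{π} f(x)·cos(3x) dx.
Evaluate the integral (use parity and integration by parts as needed): a_3 = 0.

Final answer: 0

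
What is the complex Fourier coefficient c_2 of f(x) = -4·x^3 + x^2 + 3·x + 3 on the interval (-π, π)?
Compute the real Fourier coefficients first: a_2 = 1, b_2 = -9 + 4·π^2.
Then c_2 = (a_2 − i·b_2)/2 = 1/2 - 2·i·π^2 + 9·i/2.

Final answer: 1/2 - 2·i·π^2 + 9·i/2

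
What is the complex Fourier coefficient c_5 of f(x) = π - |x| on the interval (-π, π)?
Compute the real Fourier coefficients first: a_5 = 4/(25·π), b_5 = 0.
Then c_5 = (a_5 − i·b_5)/2 = 2/(25·π).

Final answer: 2/(25·π)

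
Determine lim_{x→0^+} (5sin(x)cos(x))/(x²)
Both numerator and denominator → 0 as x → 0^+; this is a 0/0 indeterminate form.
Expand each to leading order near x = 0: numerator ~ 5·x, denominator ~ x^2.
The limit of the ratio is ∞.

Final answer: ∞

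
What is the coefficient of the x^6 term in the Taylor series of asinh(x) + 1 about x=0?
Expand to order 6: asinh(x) + 1 = 3·x^5/40 - x^3/6 + x + 1 + O(x^7).
The coefficient of x^6 is 0.

Final answer: 0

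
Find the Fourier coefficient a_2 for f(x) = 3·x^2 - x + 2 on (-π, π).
a_2 = (1/π) ∫_{-π}^{π} f(x)·cos(2x) dx.
Evaluate the integral (use parity and integration by parts as needed): a_2 = 3.

Final answer: 3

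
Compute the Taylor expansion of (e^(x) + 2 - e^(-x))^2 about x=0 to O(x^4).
4·x^3/3 + 4·x^2 + 8·x + 4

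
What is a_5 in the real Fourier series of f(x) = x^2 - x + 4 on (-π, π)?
a_5 = (1/π) ∫_{-π}^{π} f(x)·cos(5x) dx.
Evaluate the integral (use parity and integration by parts as needed): a_5 = -4/25.

Final answer: -4/25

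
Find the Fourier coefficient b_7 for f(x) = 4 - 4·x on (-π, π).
b_7 = (1/π) ∫_{-π}^{π} f(x)·sin(7x) dx.
Evaluate the integral (use parity and integration by parts as needed): b_7 = -8/7.

Final answer: -8/7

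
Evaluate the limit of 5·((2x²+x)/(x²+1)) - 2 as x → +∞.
Evaluate the dominant behaviour as x → +∞; each term tends to a finite value or vanishes.
Limit = 8.

Final answer: 8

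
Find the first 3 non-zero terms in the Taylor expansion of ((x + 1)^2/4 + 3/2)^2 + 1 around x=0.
9·x^2/8 + 7·x/4 + 65/16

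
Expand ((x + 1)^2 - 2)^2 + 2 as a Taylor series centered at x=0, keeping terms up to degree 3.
4·x^3 + 2·x^2 - 4·x + 3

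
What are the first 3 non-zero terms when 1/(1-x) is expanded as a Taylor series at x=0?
x^2 + x + 1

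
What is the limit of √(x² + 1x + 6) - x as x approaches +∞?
This is an ∞ − ∞ indeterminate form.
Multiply and divide by the conjugate √(x²+1x + 6) + x; the x² terms cancel, leaving (1x + 6)/(√(x²+1x + 6)+x) → 1/2.
Limit = 1/2.

Final answer: 1/2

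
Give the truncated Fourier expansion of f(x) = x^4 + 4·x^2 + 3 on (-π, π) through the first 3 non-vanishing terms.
(32 - 8·π^2)·cos(x) + (1 + 2·π^2)·cos(2·x) + 3 + 4·π^2/3 + π^4/5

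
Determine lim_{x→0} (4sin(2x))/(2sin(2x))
Both numerator and denominator → 0 as x → 0; this is a 0/0 indeterminate form.
Expand each to leading order near x = 0: numerator ~ 8·x, denominator ~ 4·x.
The limit of the ratio is 2.

Final answer: 2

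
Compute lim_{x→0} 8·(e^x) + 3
Direct substitution at x = 0 gives 11.

Final answer: 11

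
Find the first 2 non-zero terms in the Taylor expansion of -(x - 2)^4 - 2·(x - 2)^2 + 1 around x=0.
40·x - 23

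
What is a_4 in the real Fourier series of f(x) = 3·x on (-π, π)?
a_4 = (1/π) ∫_{-π}^{π} f(x)·cos(4x) dx.
Evaluate the integral (use parity and integration by parts as needed): a_4 = 0.

Final answer: 0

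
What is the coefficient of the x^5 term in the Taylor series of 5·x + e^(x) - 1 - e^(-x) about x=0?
Expand to order 5: 5·x + e^(x) - 1 - e^(-x) = x^5/60 + x^3/3 + 7·x - 1 + O(x^6).
The coefficient of x^5 is 1/60.

Final answer: 1/60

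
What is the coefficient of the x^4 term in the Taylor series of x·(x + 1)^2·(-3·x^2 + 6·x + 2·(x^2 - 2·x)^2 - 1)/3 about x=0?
Expand to order 4: x·(x + 1)^2·(-3·x^2 + 6·x + 2·(x^2 - 2·x)^2 - 1)/3 = 8·x^4/3 + 16·x^3/3 + 4·x^2/3 - x/3 + O(x^5).
The coefficient of x^4 is 8/3.

Final answer: 8/3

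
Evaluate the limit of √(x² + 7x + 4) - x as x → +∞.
This is an ∞ − ∞ indeterminate form.
Multiply and divide by the conjugate √(x²+7x + 4) + x; the x² terms cancel, leaving (7x + 4)/(√(x²+7x + 4)+x) → 7/2.
Limit = 7/2.

Final answer: 7/2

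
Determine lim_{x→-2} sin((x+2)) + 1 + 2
Direct substitution at x = -2 gives 3.

Final answer: 3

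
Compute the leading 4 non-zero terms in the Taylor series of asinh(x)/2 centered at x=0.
-5·x^7/224 + 3·x^5/80 - x^3/12 + x/2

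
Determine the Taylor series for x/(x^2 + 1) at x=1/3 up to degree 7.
3/10 + 18·(x - 1/3)/25 - 351·(x - 1/3)^2/500 - 567·(x - 1/3)^3/2500 + 19197·(x - 1/3)^4/25000 - 8019·(x - 1/3)^5/31250 - 671409·(x - 1/3)^6/1250000 + 3457647·(x - 1/3)^7/6250000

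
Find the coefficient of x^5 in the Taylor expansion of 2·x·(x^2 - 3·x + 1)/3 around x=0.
Expand to order 5: 2·x·(x^2 - 3·x + 1)/3 = 2·x^3/3 - 2·x^2 + 2·x/3 + O(x^6).
The coefficient of x^5 is 0.

Final answer: 0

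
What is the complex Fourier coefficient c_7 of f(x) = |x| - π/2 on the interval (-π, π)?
Compute the real Fourier coefficients first: a_7 = -4/(49·π), b_7 = 0.
Then c_7 = (a_7 − i·b_7)/2 = -2/(49·π).

Final answer: -2/(49·π)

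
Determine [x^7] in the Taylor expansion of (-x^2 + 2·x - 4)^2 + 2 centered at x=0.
Expand to order 7: (-x^2 + 2·x - 4)^2 + 2 = x^4 - 4·x^3 + 12·x^2 - 16·x + 18 + O(x^8).
The coefficient of x^7 is 0.

Final answer: 0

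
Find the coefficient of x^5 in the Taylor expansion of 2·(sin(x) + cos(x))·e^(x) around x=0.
Expand to order 5: 2·(sin(x) + cos(x))·e^(x) = -2·x^5/15 - x^4/3 + 2·x^2 + 4·x + 2 + O(x^6).
The coefficient of x^5 is -2/15.

Final answer: -2/15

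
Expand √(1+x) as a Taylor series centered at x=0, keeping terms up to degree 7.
33·x^7/2048 - 21·x^6/1024 + 7·x^5/256 - 5·x^4/128 + x^3/16 - x^2/8 + x/2 + 1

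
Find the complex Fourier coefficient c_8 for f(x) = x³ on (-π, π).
Compute the real Fourier coefficients first: a_8 = 0, b_8 = 3/128 - π^2/4.
Then c_8 = (a_8 − i·b_8)/2 = -3·i/256 + i·π^2/8.

Final answer: -3·i/256 + i·π^2/8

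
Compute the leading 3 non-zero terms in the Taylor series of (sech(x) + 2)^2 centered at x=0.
3·x^4/2 - 3·x^2 + 9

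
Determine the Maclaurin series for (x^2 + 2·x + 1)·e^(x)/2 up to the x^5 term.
31·x^5/240 + 7·x^4/16 + 13·x^3/12 + 7·x^2/4 + 3·x/2 + 1/2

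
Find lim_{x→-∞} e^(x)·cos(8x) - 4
Evaluate the dominant behaviour as x → -∞; each term tends to a finite value or vanishes.
Limit = -4.

Final answer: -4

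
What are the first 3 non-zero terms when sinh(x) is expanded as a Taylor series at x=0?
x^5/120 + x^3/6 + x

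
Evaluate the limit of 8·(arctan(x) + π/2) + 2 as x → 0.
Direct substitution at x = 0 gives 2 + 4·π.

Final answer: 2 + 4·π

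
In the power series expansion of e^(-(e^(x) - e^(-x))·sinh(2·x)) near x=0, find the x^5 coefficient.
0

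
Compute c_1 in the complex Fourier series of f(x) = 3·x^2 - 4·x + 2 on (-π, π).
Compute the real Fourier coefficients first: a_1 = -12, b_1 = -8.
Then c_1 = (a_1 − i·b_1)/2 = -6 + 4·i.

Final answer: -6 + 4·i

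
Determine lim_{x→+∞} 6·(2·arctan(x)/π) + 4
Evaluate the dominant behaviour as x → +∞; each term tends to a finite value or vanishes.
Limit = 10.

Final answer: 10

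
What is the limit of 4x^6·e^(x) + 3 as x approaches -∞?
The product is a 0·∞ indeterminate form at x → -∞.
Rewrite the product as 4x^6 / e^(-x) (an ∞/∞ form) and apply L'Hôpital, or use the standard hierarchy e^(|x|) ≫ |x^6| as x → -∞.
The indeterminate product → 0, so the limit = 3.

Final answer: 3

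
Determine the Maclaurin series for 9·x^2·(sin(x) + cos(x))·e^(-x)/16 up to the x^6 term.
-3·x^6/32 + 3·x^5/8 - 9·x^4/16 + 9·x^2/16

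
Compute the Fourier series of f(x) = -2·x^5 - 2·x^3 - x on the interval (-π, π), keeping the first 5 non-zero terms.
(-458 - 4·π^4 + 76·π^2)·sin(x) + (-8·π^2 + 13 + 2·π^4)·sin(2·x) + (-4·π^4/3 - 142/81 + 44·π^2/27)·sin(3·x) + (-π^2/4 + 19/32 + π^4)·sin(4·x) + (-4·π^4/5 - 4·π^2/25 - 226/625)·sin(5·x)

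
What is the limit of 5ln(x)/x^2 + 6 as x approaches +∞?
The quotient is an ∞/∞ indeterminate form as x → +∞.
The polynomial denominator x^2 dominates the logarithmic numerator (any positive power of x ≫ ln(x) as x → ∞), so the quotient → 0.
Adding the constant: 0 + 6 = 6. Limit = 6.

Final answer: 6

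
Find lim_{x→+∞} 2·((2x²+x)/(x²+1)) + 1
Evaluate the dominant behaviour as x → +∞; each term tends to a finite value or vanishes.
Limit = 5.

Final answer: 5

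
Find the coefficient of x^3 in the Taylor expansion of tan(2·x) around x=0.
Expand to order 3: tan(2·x) = 8·x^3/3 + 2·x + O(x^4).
The coefficient of x^3 is 8/3.

Final answer: 8/3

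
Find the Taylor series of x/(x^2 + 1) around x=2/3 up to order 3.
6/13 + 45·(x - 2/3)/169 - 1242·(x - 2/3)^2/2197 + 9639·(x - 2/3)^3/28561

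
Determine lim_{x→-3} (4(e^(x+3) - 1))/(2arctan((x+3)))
Both numerator and denominator → 0 as x → -3; this is a 0/0 indeterminate form.
Expand each to leading order near x = -3: numerator ~ 4·(x + 3), denominator ~ 2·(x + 3).
The limit of the ratio is 2.

Final answer: 2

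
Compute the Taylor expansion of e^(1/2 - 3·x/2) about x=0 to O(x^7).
81·x^6·e^(1/2)/5120 - 81·x^5·e^(1/2)/1280 + 27·x^4·e^(1/2)/128 - 9·x^3·e^(1/2)/16 + 9·x^2·e^(1/2)/8 - 3·x·e^(1/2)/2 + e^(1/2)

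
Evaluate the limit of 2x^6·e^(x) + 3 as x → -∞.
The product is a 0·∞ indeterminate form at x → -∞.
Rewrite the product as 2x^6 / e^(-x) (an ∞/∞ form) and apply L'Hôpital, or use the standard hierarchy e^(|x|) ≫ |x^6| as x → -∞.
The indeterminate product → 0, so the limit = 3.

Final answer: 3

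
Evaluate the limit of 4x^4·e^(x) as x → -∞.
This is a 0·∞ indeterminate form at x → -∞.
Rewrite the product as 4x^4 / e^(-x) (an ∞/∞ form) and apply L'Hôpital, or use the standard hierarchy e^(|x|) ≫ |x^4| as x → -∞.
The indeterminate product → 0, so the limit = 0.

Final answer: 0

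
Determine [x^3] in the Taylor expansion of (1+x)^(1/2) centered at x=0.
Expand to order 3: (1+x)^(1/2) = x^3/16 - x^2/8 + x/2 + 1 + O(x^4).
The coefficient of x^3 is 1/16.

Final answer: 1/16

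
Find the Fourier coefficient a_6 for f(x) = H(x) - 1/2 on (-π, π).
a_6 = (1/π) ∫_{-π}^{π} f(x)·cos(6x) dx.
Evaluate the integral (use parity and integration by parts as needed): a_6 = 0.

Final answer: 0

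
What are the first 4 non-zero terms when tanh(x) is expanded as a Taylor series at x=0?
-17·x^7/315 + 2·x^5/15 - x^3/3 + x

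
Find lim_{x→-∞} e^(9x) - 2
Evaluate the dominant behaviour as x → -∞; each term tends to a finite value or vanishes.
Limit = -2.

Final answer: -2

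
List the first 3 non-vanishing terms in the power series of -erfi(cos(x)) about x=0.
-7·e·x^4/(12·√(π)) + e·x^2/√(π) - erfi(1)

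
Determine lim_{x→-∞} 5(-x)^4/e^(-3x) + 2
The quotient is an ∞/∞ indeterminate form as x → -∞.
Compare growth rates of the dominant terms (exponentials ≫ polynomials ≫ logarithms), or apply L'Hôpital's rule; the quotient → 0.
Adding the constant: 0 + 2 = 2. Limit = 2.

Final answer: 2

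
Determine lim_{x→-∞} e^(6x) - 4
Evaluate the dominant behaviour as x → -∞; each term tends to a finite value or vanishes.
Limit = -4.

Final answer: -4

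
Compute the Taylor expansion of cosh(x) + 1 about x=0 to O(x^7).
x^6/720 + x^4/24 + x^2/2 + 2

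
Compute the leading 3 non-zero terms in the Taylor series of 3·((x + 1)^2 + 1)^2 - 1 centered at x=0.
24·x^2 + 24·x + 11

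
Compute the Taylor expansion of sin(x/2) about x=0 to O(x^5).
-x^3/48 + x/2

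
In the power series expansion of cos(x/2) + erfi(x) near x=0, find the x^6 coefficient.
Expand to order 6: cos(x/2) + erfi(x) = -x^6/46080 + x^5/(5·√(π)) + x^4/384 + 2·x^3/(3·√(π)) - x^2/8 + 2·x/√(π) + 1 + O(x^7).
The coefficient of x^6 is -1/46080.

Final answer: -1/46080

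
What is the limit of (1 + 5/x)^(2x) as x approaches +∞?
As x → +∞: write (1 + 5/x)^(2x) = ((1 + 5/x)^x)^2 → (e^5)^2 = e^10.
Limit = e^(10).

Final answer: e^(10)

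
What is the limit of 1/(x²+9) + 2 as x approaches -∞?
Evaluate the dominant behaviour as x → -∞; each term tends to a finite value or vanishes.
Limit = 2.

Final answer: 2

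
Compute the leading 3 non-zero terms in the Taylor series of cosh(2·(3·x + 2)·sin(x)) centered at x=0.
24·x^3 + 8·x^2 + 1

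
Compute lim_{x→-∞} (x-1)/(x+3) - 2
Evaluate the dominant behaviour as x → -∞; each term tends to a finite value or vanishes.
Limit = -1.

Final answer: -1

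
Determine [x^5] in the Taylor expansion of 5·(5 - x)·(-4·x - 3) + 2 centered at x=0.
Expand to order 5: 5·(5 - x)·(-4·x - 3) + 2 = 20·x^2 - 85·x - 73 + O(x^6).
The coefficient of x^5 is 0.

Final answer: 0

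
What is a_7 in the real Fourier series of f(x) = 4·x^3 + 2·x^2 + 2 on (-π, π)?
a_7 = (1/π) ∫_{-π}^{π} f(x)·cos(7x) dx.
Evaluate the integral (use parity and integration by parts as needed): a_7 = -8/49.

Final answer: -8/49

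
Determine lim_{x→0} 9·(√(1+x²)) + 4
Direct substitution at x = 0 gives 13.

Final answer: 13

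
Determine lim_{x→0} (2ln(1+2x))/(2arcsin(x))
Both numerator and denominator → 0 as x → 0; this is a 0/0 indeterminate form.
Expand each to leading order near x = 0: numerator ~ 4·x, denominator ~ 2·x.
The limit of the ratio is 2.

Final answer: 2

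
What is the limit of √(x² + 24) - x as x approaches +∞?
This is an ∞ − ∞ indeterminate form.
Multiply and divide by the conjugate √(x²+24) + x; the x² terms cancel, leaving 24/(√(x²+24)+x) → 0.
Limit = 0.

Final answer: 0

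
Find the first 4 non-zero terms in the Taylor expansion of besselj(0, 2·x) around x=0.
-x^6/36 + x^4/4 - x^2 + 1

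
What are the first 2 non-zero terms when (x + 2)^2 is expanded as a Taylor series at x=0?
4·x + 4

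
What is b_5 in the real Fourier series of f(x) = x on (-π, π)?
b_5 = (1/π) ∫_{-π}^{π} f(x)·sin(5x) dx.
Evaluate the integral (use parity and integration by parts as needed): b_5 = 2/5.

Final answer: 2/5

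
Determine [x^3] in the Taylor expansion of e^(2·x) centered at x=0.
Expand to order 3: e^(2·x) = 4·x^3/3 + 2·x^2 + 2·x + 1 + O(x^4).
The coefficient of x^3 is 4/3.

Final answer: 4/3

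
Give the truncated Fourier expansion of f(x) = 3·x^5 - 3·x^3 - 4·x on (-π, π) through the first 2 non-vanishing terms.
(-126·π^2 + 6·π^4 + 748)·sin(x) + (-3·π^4 - 23 + 18·π^2)·sin(2·x)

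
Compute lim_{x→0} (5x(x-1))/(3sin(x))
Both numerator and denominator → 0 as x → 0; this is a 0/0 indeterminate form.
Expand each to leading order near x = 0: numerator ~ -5·x, denominator ~ 3·x.
The limit of the ratio is -5/3.

Final answer: -5/3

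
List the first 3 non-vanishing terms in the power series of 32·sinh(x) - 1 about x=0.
16·x^3/3 + 32·x - 1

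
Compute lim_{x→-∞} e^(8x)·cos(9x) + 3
Evaluate the dominant behaviour as x → -∞; each term tends to a finite value or vanishes.
Limit = 3.

Final answer: 3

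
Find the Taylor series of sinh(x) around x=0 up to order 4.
x^3/6 + x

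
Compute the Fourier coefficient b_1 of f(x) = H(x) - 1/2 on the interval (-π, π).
b_1 = (1/π) ∫_{-π}^{π} f(x)·sin(1x) dx.
Evaluate the integral (use parity and integration by parts as needed): b_1 = 2/π.

Final answer: 2/π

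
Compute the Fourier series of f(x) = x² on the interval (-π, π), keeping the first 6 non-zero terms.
-4·cos(x) + cos(2·x) - 4·cos(3·x)/9 + cos(4·x)/4 - 4·cos(5·x)/25 + π^2/3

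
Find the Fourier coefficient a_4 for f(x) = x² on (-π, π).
a_4 = (1/π) ∫_{-π}^{π} f(x)·cos(4x) dx.
Evaluate the integral (use parity and integration by parts as needed): a_4 = 1/4.

Final answer: 1/4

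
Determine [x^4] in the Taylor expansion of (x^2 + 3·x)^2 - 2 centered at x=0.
Expand to order 4: (x^2 + 3·x)^2 - 2 = x^4 + 6·x^3 + 9·x^2 - 2 + O(x^5).
The coefficient of x^4 is 1.

Final answer: 1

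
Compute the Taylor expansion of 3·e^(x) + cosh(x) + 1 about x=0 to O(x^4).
x^3/2 + 2·x^2 + 3·x + 5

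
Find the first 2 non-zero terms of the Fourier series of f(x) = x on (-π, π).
2·sin(x) - sin(2·x)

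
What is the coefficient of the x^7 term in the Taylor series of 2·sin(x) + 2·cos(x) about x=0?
Expand to order 7: 2·sin(x) + 2·cos(x) = -x^7/2520 - x^6/360 + x^5/60 + x^4/12 - x^3/3 - x^2 + 2·x + 2 + O(x^8).
The coefficient of x^7 is -1/2520.

Final answer: -1/2520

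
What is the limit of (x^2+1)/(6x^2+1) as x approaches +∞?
This is an ∞/∞ indeterminate form as x → +∞.
Divide numerator and denominator by x^2 and let the lower-order terms vanish; the leading terms give 1/6.
Limit = 1/6.

Final answer: 1/6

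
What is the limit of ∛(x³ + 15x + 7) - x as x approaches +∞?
This is an ∞ − ∞ indeterminate form.
Multiply by (A² + AB + B²)/(A² + AB + B²) where A = ∛(x³+15x + 7), B = x to use A³ − B³ = (A−B)(A²+AB+B²); the x³ terms cancel, leaving (15x + 7)/(A²+AB+B²) with denominator ~ 3x², so the limit is 0.
Limit = 0.

Final answer: 0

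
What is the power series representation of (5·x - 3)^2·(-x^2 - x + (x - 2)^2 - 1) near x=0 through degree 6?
-125·x^3 + 225·x^2 - 135·x + 27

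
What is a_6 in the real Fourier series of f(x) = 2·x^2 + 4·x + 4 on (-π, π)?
a_6 = (1/π) ∫_{-π}^{π} f(x)·cos(6x) dx.
Evaluate the integral (use parity and integration by parts as needed): a_6 = 2/9.

Final answer: 2/9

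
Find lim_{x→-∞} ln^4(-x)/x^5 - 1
The quotient is an ∞/∞ indeterminate form as x → -∞.
Compare growth rates of the dominant terms (exponentials ≫ polynomials ≫ logarithms), or apply L'Hôpital's rule; the quotient → 0.
Adding the constant: 0 - 1 = -1. Limit = -1.

Final answer: -1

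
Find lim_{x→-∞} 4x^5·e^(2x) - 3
The product is a 0·∞ indeterminate form at x → -∞.
Rewrite the product as 4x^5 / e^(-2x) (an ∞/∞ form) and apply L'Hôpital, or use the standard hierarchy e^(2|x|) ≫ |x^5| as x → -∞.
The indeterminate product → 0, so the limit = -3.

Final answer: -3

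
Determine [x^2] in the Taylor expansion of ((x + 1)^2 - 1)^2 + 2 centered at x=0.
Expand to order 2: ((x + 1)^2 - 1)^2 + 2 = 4·x^2 + 2 + O(x^3).
The coefficient of x^2 is 4.

Final answer: 4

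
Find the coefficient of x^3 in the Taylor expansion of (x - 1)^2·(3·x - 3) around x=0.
Expand to order 3: (x - 1)^2·(3·x - 3) = 3·x^3 - 9·x^2 + 9·x - 3 + O(x^4).
The coefficient of x^3 is 3.

Final answer: 3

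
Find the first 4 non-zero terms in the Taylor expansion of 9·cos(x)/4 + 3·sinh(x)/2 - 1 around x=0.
x^3/4 - 9·x^2/8 + 3·x/2 + 5/4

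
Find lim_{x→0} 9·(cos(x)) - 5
Direct substitution at x = 0 gives 4.

Final answer: 4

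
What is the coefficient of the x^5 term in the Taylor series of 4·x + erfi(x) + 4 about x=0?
Expand to order 5: 4·x + erfi(x) + 4 = x^5/(5·√(π)) + 2·x^3/(3·√(π)) + x·(2/√(π) + 4) + 4 + O(x^6).
The coefficient of x^5 is 1/(5·√(π)).

Final answer: 1/(5·√(π))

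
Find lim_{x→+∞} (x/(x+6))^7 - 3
As x → +∞: x/(x+6) = 1/(1 + 6/x) → 1, and the 7th power of a limit-1 base also → 1; with the additive constant, 1 - 3 = -2.
Limit = -2.

Final answer: -2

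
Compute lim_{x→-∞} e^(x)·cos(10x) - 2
Evaluate the dominant behaviour as x → -∞; each term tends to a finite value or vanishes.
Limit = -2.

Final answer: -2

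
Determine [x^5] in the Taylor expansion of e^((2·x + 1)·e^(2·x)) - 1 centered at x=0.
Expand to order 5: e^((2·x + 1)·e^(2·x)) - 1 = 3512·e·x^5/15 + 304·e·x^4/3 + 40·e·x^3 + 14·e·x^2 + 4·e·x - 1 + e + O(x^6).
The coefficient of x^5 is 3512·e/15.

Final answer: 3512·e/15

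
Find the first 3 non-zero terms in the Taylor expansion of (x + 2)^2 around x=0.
x^2 + 4·x + 4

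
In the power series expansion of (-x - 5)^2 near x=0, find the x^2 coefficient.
Expand to order 2: (-x - 5)^2 = x^2 + 10·x + 25 + O(x^3).
The coefficient of x^2 is 1.

Final answer: 1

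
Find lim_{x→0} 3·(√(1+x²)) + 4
Direct substitution at x = 0 gives 7.

Final answer: 7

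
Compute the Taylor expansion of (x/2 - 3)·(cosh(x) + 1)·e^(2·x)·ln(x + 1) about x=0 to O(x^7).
-151·x^6/120 - 16·x^5/5 - 31·x^4/6 - 8·x^3 - 8·x^2 - 6·x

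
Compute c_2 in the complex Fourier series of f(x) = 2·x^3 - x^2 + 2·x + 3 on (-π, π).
Compute the real Fourier coefficients first: a_2 = -1, b_2 = 1 - 2·π^2.
Then c_2 = (a_2 − i·b_2)/2 = -1/2 - i/2 + i·π^2.

Final answer: -1/2 - i/2 + i·π^2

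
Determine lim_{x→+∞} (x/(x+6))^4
As x → +∞: x/(x+6) = 1/(1 + 6/x) → 1, and the 4th power of a limit-1 base also → 1.
Limit = 1.

Final answer: 1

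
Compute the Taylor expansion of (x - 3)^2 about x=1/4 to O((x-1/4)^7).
121/16 - 11·(x - 1/4)/2 + (x - 1/4)^2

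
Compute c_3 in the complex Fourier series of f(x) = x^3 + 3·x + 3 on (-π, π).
Compute the real Fourier coefficients first: a_3 = 0, b_3 = 14/9 + 2·π^2/3.
Then c_3 = (a_3 − i·b_3)/2 = -i·π^2/3 - 7·i/9.

Final answer: -i·π^2/3 - 7·i/9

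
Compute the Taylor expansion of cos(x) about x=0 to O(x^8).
-x^6/720 + x^4/24 - x^2/2 + 1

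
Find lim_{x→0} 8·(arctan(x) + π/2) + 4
Direct substitution at x = 0 gives 4 + 4·π.

Final answer: 4 + 4·π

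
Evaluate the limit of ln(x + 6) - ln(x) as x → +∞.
This is an ∞ − ∞ indeterminate form.
Combine the logarithms: ln(x+6) − ln(x) = ln((x+6)/(x)) = ln(1 + 6/(x)) → ln(1) = 0.
Limit = 0.

Final answer: 0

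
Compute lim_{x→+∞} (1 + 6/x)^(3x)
As x → +∞: write (1 + 6/x)^(3x) = ((1 + 6/x)^x)^3 → (e^6)^3 = e^18.
Limit = e^(18).

Final answer: e^(18)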